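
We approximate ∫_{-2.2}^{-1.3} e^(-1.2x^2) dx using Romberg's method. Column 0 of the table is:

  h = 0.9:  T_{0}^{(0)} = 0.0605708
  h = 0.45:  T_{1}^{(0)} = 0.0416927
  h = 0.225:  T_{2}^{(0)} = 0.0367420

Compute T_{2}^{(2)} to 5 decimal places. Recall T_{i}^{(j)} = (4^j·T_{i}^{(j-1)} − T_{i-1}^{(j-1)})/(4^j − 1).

Richardson extrapolation on the trapezoidal column (denominator 4−1=3):
T_{1}^{(1)} = 0.0416927 + (0.0416927 − 0.0605708)/3 = 0.0354000
T_{2}^{(1)} = 0.0367420 + (0.0367420 − 0.0416927)/3 = 0.0350918
T_{2}^{(2)} = (16·0.0350918 − 0.0354000) / 15 = 0.0350713

0.03507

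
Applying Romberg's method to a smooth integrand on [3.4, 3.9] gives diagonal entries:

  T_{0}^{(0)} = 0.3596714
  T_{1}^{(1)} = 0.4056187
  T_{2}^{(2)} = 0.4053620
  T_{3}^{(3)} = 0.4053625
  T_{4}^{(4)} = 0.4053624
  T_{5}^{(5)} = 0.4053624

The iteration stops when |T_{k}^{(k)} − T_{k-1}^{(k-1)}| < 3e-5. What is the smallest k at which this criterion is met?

k = 3

|T_{1}^{(1)} − T_{0}^{(0)}| = 0.0459473 ≥ 3e-5
|T_{2}^{(2)} − T_{1}^{(1)}| = 0.0002567 ≥ 3e-5
|T_{3}^{(3)} − T_{2}^{(2)}| = 0.0000005 < 3e-5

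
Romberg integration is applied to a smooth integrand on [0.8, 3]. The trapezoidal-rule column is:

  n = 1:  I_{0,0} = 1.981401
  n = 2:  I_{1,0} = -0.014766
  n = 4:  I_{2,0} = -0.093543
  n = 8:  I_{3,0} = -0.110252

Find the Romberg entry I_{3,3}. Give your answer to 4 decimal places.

-0.1161

Richardson extrapolation on the trapezoidal column (denominator 4−1=3):
I_{1,1} = -0.014766 + (-0.014766 − 1.981401)/3 = -0.680155
I_{2,1} = -0.093543 + (-0.093543 − (-0.014766))/3 = -0.119802
I_{3,1} = -0.110252 + (-0.110252 − (-0.093543))/3 = -0.115822
I_{2,2} = (16·(-0.119802) − (-0.680155)) / 15 = -0.082445
I_{3,2} = (16·(-0.115822) − (-0.119802)) / 15 = -0.115557
I_{3,3} = -0.115557 + (-0.115557 − (-0.082445))/63 = -0.116083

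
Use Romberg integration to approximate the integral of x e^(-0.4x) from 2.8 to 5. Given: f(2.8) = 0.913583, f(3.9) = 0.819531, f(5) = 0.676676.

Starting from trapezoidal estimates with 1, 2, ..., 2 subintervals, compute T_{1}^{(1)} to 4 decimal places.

T_{0}^{(0)} (trapezoid, 1 panel, h=2.2000): 1.749285
T_{1}^{(0)} (trapezoid, 2 panels, h=1.1000): 1.776127
T_{1}^{(1)} = 1.776127 + (1.776127 − 1.749285)/3 = 1.785074

1.7851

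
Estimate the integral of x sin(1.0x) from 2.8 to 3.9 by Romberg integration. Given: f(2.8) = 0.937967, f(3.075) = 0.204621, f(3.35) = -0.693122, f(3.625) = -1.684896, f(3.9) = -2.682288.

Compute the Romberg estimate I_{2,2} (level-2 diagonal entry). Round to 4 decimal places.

-0.8298

I_{0,0} (trapezoid, 1 panel, h=1.1000): -0.959377
I_{1,0} (trapezoid, 2 panels, h=0.5500): -0.860905
I_{2,0} (trapezoid, 4 panels, h=0.2750): -0.837528
I_{1,1} = -0.860905 + (-0.860905 − (-0.959377))/3 = -0.828081
I_{2,1} = -0.837528 + (-0.837528 − (-0.860905))/3 = -0.829736
I_{2,2} = -0.829736 + (-0.829736 − (-0.828081))/15 = -0.829846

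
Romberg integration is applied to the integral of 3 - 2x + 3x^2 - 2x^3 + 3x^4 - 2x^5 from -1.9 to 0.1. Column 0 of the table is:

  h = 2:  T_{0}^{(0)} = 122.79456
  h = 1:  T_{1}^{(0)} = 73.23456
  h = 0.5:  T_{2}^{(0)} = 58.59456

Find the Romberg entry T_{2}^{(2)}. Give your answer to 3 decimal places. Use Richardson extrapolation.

53.515

Richardson extrapolation on the trapezoidal column (denominator 4−1=3):
T_{1}^{(1)} = 73.23456 + (73.23456 − 122.79456)/3 = 56.71456
T_{2}^{(1)} = (4·58.59456 − 73.23456) / 3 = 53.71456
T_{2}^{(2)} = 53.71456 + (53.71456 − 56.71456)/15 = 53.51456
(Column j=1 coincides with Simpson's rule on the same nodes.)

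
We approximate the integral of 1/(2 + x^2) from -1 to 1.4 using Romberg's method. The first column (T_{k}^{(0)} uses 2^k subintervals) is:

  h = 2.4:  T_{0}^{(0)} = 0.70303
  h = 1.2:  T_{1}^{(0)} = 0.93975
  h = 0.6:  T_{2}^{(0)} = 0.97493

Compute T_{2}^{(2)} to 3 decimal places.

0.985

T_{1}^{(1)} = (4·0.93975 − 0.70303) / 3 = 1.01866
T_{2}^{(1)} = 0.97493 + (0.97493 − 0.93975)/3 = 0.98666
T_{2}^{(2)} = (16·0.98666 − 1.01866) / 15 = 0.98453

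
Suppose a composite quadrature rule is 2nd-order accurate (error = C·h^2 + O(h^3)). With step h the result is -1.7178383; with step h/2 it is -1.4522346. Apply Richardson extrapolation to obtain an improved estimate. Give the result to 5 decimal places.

Extrapolated value = (4·A(h/2) − A(h)) / (4 − 1)
= (4·(-1.4522346) − (-1.7178383)) / 3
= -4.0911001 / 3 = -1.3637000

-1.36370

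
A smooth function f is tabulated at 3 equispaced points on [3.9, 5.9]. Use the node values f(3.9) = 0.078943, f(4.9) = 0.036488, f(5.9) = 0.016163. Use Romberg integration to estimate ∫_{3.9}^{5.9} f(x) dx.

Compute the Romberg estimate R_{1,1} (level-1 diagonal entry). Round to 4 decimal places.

R_{0,0} (trapezoid, 1 panel, h=2.0000): 0.095106
R_{1,0} (trapezoid, 2 panels, h=1.0000): 0.084041
R_{1,1} = 0.084041 + (0.084041 − 0.095106)/3 = 0.080353

0.0804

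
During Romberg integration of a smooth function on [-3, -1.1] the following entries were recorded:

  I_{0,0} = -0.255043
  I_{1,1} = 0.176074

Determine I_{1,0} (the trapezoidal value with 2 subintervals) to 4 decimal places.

From I_{1,1} = (4·I_{1,0} − I_{0,0})/3, solve for I_{1,0}:
4·I_{1,0} = 3·0.176074 + (-0.255043) = 0.273179
I_{1,0} = 0.068295

0.0683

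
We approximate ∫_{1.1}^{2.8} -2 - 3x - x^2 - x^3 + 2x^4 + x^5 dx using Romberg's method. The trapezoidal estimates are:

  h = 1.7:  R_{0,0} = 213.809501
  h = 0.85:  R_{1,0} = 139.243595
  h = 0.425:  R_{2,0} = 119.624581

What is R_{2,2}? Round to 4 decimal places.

112.9980

R_{1,1} = 139.243595 + (139.243595 − 213.809501)/3 = 114.388293
R_{2,1} = (4·119.624581 − 139.243595) / 3 = 113.084910
R_{2,2} = (16·113.084910 − 114.388293) / 15 = 112.998018
(Column j=1 coincides with Simpson's rule on the same nodes.)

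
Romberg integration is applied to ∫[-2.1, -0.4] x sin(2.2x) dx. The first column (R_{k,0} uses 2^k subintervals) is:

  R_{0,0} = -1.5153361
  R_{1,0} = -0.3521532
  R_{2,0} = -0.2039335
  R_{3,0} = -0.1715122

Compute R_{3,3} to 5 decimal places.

R_{1,1} = (4·(-0.3521532) − (-1.5153361)) / 3 = 0.0355744
R_{2,1} = (4·(-0.2039335) − (-0.3521532)) / 3 = -0.1545269
R_{3,1} = (4·(-0.1715122) − (-0.2039335)) / 3 = -0.1607051
R_{2,2} = -0.1545269 + (-0.1545269 − 0.0355744)/15 = -0.1672003
R_{3,2} = -0.1607051 + (-0.1607051 − (-0.1545269))/15 = -0.1611170
R_{3,3} = -0.1611170 + (-0.1611170 − (-0.1672003))/63 = -0.1610204

-0.16102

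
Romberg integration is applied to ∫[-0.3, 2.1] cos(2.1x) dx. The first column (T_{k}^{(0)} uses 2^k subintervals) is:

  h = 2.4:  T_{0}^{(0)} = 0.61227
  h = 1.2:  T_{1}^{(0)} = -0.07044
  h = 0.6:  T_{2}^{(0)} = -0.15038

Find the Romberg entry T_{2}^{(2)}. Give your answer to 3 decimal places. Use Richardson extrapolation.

-0.169

Richardson extrapolation on the trapezoidal column (denominator 4−1=3):
T_{1}^{(1)} = (4·(-0.07044) − 0.61227) / 3 = -0.29801
T_{2}^{(1)} = (4·(-0.15038) − (-0.07044)) / 3 = -0.17703
T_{2}^{(2)} = -0.17703 + (-0.17703 − (-0.29801))/15 = -0.16896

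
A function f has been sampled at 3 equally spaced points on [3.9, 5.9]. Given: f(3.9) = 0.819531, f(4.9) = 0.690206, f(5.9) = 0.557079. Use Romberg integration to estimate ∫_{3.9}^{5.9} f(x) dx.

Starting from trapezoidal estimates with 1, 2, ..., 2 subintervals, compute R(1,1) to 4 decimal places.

R(0,0) (trapezoid, 1 panel, h=2.0000): 1.376610
R(1,0) (trapezoid, 2 panels, h=1.0000): 1.378511
R(1,1) = 1.378511 + (1.378511 − 1.376610)/3 = 1.379145

1.3791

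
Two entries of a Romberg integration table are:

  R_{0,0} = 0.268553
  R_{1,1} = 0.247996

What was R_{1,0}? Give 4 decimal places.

From R_{1,1} = (4·R_{1,0} − R_{0,0})/3, solve for R_{1,0}:
4·R_{1,0} = 3·0.247996 + 0.268553 = 1.012541
R_{1,0} = 0.253135

0.2531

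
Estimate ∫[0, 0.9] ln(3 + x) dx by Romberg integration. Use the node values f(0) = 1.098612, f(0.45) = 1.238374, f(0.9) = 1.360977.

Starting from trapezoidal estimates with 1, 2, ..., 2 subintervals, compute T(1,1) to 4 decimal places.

T(0,0) (trapezoid, 1 panel, h=0.9000): 1.106815
T(1,0) (trapezoid, 2 panels, h=0.4500): 1.110676
T(1,1) = 1.110676 + (1.110676 − 1.106815)/3 = 1.111963

1.1120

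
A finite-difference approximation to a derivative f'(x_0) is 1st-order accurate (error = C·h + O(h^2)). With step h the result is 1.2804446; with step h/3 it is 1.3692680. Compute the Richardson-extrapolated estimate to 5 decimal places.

1.41368

Extrapolated value = (3·A(h/3) − A(h)) / (3 − 1)
= (3·1.3692680 − 1.2804446) / 2
= 2.8273594 / 2 = 1.4136797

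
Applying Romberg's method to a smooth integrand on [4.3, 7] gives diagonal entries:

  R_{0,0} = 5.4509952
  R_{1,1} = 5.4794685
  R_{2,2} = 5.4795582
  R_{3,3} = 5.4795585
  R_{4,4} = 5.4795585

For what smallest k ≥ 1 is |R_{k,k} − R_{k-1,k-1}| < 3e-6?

|R_{1,1} − R_{0,0}| = 0.0284733 ≥ 3e-6
|R_{2,2} − R_{1,1}| = 0.0000897 ≥ 3e-6
|R_{3,3} − R_{2,2}| = 0.0000003 < 3e-6

k = 3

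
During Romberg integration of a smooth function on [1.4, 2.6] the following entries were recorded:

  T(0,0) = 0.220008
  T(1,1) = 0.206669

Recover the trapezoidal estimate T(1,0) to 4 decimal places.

0.2100

From T(1,1) = (4·T(1,0) − T(0,0))/3, solve for T(1,0):
4·T(1,0) = 3·0.206669 + 0.220008 = 0.840015
T(1,0) = 0.210004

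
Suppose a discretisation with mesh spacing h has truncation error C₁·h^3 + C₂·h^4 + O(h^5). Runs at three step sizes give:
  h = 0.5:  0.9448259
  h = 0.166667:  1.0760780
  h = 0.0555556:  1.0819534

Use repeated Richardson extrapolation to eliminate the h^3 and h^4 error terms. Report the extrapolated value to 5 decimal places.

First eliminate the h^3 term (factor 3^3 = 27):
  B₁ = (27·1.0760780 − 0.9448259)/26 = 1.0811262
  B₂ = (27·1.0819534 − 1.0760780)/26 = 1.0821794
Then eliminate the h^4 term (factor 3^4 = 81):
  (81·1.0821794 − 1.0811262)/80 = 1.0821926

1.08219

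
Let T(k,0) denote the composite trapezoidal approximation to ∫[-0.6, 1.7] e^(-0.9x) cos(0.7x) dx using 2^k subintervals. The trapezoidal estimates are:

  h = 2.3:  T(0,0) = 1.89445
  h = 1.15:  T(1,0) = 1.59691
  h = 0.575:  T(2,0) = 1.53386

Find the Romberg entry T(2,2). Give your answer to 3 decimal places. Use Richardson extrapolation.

Richardson extrapolation on the trapezoidal column (denominator 4−1=3):
T(1,1) = 1.59691 + (1.59691 − 1.89445)/3 = 1.49773
T(2,1) = (4·1.53386 − 1.59691) / 3 = 1.51284
T(2,2) = (16·1.51284 − 1.49773) / 15 = 1.51385

1.514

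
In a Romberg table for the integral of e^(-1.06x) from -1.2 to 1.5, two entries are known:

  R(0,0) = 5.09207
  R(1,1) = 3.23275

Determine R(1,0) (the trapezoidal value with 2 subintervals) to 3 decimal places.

From R(1,1) = (4·R(1,0) − R(0,0))/3, solve for R(1,0):
4·R(1,0) = 3·3.23275 + 5.09207 = 14.79032
R(1,0) = 3.69758

3.698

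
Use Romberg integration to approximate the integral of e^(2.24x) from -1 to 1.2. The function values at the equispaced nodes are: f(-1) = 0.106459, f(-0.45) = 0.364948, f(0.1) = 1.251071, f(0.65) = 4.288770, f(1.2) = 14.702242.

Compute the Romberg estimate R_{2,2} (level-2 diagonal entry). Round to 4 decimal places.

R_{0,0} (trapezoid, 1 panel, h=2.2000): 16.289571
R_{1,0} (trapezoid, 2 panels, h=1.1000): 9.520964
R_{2,0} (trapezoid, 4 panels, h=0.5500): 7.320027
R_{1,1} = 9.520964 + (9.520964 − 16.289571)/3 = 7.264762
R_{2,1} = 7.320027 + (7.320027 − 9.520964)/3 = 6.586381
R_{2,2} = 6.586381 + (6.586381 − 7.264762)/15 = 6.541156

6.5412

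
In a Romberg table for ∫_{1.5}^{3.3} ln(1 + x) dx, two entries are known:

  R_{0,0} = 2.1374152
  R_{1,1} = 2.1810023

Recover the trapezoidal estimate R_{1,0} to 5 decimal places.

From R_{1,1} = (4·R_{1,0} − R_{0,0})/3, solve for R_{1,0}:
4·R_{1,0} = 3·2.1810023 + 2.1374152 = 8.6804221
R_{1,0} = 2.1701055

2.17011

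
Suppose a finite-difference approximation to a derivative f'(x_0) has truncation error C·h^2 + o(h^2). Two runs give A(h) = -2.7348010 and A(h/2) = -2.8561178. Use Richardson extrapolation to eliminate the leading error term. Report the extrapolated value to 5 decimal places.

-2.89656

The leading error scales as h^2; refining by a factor of 2 reduces it by 2^2 = 4.
Extrapolated value = (4·A(h/2) − A(h)) / (4 − 1)
= (4·(-2.8561178) − (-2.7348010)) / 3
= -8.6896702 / 3 = -2.8965567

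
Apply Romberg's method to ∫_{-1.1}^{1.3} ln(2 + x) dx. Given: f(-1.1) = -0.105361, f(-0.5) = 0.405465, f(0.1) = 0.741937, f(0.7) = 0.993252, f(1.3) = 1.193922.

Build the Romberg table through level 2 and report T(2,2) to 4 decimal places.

1.6342

T(0,0) (trapezoid, 1 panel, h=2.4000): 1.306273
T(1,0) (trapezoid, 2 panels, h=1.2000): 1.543461
T(2,0) (trapezoid, 4 panels, h=0.6000): 1.610961
T(1,1) = 1.543461 + (1.543461 − 1.306273)/3 = 1.622524
T(2,1) = 1.610961 + (1.610961 − 1.543461)/3 = 1.633461
T(2,2) = 1.633461 + (1.633461 − 1.622524)/15 = 1.634190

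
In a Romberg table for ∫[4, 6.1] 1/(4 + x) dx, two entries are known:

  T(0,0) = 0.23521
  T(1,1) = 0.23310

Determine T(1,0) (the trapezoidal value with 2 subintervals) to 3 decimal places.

0.234

From T(1,1) = (4·T(1,0) − T(0,0))/3, solve for T(1,0):
4·T(1,0) = 3·0.23310 + 0.23521 = 0.93451
T(1,0) = 0.23363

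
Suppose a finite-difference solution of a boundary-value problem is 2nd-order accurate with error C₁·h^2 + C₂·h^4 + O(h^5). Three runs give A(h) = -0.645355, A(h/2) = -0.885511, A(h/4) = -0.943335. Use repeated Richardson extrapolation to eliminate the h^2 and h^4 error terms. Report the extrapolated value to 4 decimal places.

-0.9624

First eliminate the h^2 term (factor 2^2 = 4):
  B₁ = (4·(-0.885511) − (-0.645355))/3 = -0.965563
  B₂ = (4·(-0.943335) − (-0.885511))/3 = -0.962610
Then eliminate the h^4 term (factor 2^4 = 16):
  (16·(-0.962610) − (-0.965563))/15 = -0.962413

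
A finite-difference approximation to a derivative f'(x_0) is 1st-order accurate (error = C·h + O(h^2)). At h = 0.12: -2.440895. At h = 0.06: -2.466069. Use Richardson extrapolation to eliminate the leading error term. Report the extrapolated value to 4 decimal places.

The leading error scales as h; refining by a factor of 2 reduces it by 2^1 = 2.
Extrapolated value = (2·A(h/2) − A(h)) / (2 − 1)
= (2·(-2.466069) − (-2.440895)) / 1
= -2.491243 / 1 = -2.491243

-2.4912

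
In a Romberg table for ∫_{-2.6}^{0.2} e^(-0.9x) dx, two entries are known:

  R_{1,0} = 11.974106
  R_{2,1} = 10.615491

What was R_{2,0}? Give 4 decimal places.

From R_{2,1} = (4·R_{2,0} − R_{1,0})/3, solve for R_{2,0}:
4·R_{2,0} = 3·10.615491 + 11.974106 = 43.820579
R_{2,0} = 10.955145

10.9551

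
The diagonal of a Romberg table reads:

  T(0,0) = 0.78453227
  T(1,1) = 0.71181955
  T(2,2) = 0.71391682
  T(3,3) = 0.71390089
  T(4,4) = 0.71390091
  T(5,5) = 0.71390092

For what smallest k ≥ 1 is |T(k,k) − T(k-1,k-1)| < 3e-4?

|T(1,1) − T(0,0)| = 0.07271272 ≥ 3e-4
|T(2,2) − T(1,1)| = 0.00209727 ≥ 3e-4
|T(3,3) − T(2,2)| = 0.00001593 < 3e-4

k = 3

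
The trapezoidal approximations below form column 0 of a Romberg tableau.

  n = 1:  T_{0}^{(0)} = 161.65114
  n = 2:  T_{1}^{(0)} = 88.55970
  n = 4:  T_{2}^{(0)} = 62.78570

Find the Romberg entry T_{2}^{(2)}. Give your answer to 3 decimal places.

53.528

Richardson extrapolation on the trapezoidal column (denominator 4−1=3):
T_{1}^{(1)} = 88.55970 + (88.55970 − 161.65114)/3 = 64.19589
T_{2}^{(1)} = 62.78570 + (62.78570 − 88.55970)/3 = 54.19437
T_{2}^{(2)} = (16·54.19437 − 64.19589) / 15 = 53.52760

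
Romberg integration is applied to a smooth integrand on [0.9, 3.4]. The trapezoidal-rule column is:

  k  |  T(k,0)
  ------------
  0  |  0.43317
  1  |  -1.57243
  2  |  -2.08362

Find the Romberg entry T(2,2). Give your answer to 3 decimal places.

T(1,1) = (4·(-1.57243) − 0.43317) / 3 = -2.24096
T(2,1) = (4·(-2.08362) − (-1.57243)) / 3 = -2.25402
T(2,2) = -2.25402 + (-2.25402 − (-2.24096))/15 = -2.25489

-2.255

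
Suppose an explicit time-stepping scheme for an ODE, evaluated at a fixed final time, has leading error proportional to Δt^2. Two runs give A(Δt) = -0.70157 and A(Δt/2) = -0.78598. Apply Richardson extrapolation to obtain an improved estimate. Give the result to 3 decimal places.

The leading error scales as Δt^2; refining by a factor of 2 reduces it by 2^2 = 4.
Extrapolated value = (4·A(Δt/2) − A(Δt)) / (4 − 1)
= (4·(-0.78598) − (-0.70157)) / 3
= -2.44235 / 3 = -0.81412

-0.814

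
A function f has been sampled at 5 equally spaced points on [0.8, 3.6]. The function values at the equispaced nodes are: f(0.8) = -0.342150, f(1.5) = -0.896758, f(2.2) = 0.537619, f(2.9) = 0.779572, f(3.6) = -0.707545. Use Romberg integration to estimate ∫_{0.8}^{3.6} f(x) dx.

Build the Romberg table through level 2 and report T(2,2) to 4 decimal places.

-0.1446

T(0,0) (trapezoid, 1 panel, h=2.8000): -1.469573
T(1,0) (trapezoid, 2 panels, h=1.4000): 0.017880
T(2,0) (trapezoid, 4 panels, h=0.7000): -0.073090
T(1,1) = 0.017880 + (0.017880 − (-1.469573))/3 = 0.513698
T(2,1) = -0.073090 + (-0.073090 − 0.017880)/3 = -0.103413
T(2,2) = -0.103413 + (-0.103413 − 0.513698)/15 = -0.144554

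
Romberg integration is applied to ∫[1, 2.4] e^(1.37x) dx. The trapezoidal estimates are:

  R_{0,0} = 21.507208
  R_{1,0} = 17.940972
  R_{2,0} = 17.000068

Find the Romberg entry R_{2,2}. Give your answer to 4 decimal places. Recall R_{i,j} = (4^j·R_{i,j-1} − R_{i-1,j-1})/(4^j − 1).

16.6820

R_{1,1} = (4·17.940972 − 21.507208) / 3 = 16.752227
R_{2,1} = 17.000068 + (17.000068 − 17.940972)/3 = 16.686433
R_{2,2} = (16·16.686433 − 16.752227) / 15 = 16.682047
(Column j=1 coincides with Simpson's rule on the same nodes.)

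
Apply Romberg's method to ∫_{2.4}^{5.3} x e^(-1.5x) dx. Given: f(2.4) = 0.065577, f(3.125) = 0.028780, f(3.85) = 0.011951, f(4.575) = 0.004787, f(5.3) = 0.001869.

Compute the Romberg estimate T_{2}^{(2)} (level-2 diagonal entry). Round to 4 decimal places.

0.0544

T_{0}^{(0)} (trapezoid, 1 panel, h=2.9000): 0.097797
T_{1}^{(0)} (trapezoid, 2 panels, h=1.4500): 0.066227
T_{2}^{(0)} (trapezoid, 4 panels, h=0.7250): 0.057450
T_{1}^{(1)} = 0.066227 + (0.066227 − 0.097797)/3 = 0.055704
T_{2}^{(1)} = 0.057450 + (0.057450 − 0.066227)/3 = 0.054524
T_{2}^{(2)} = 0.054524 + (0.054524 − 0.055704)/15 = 0.054445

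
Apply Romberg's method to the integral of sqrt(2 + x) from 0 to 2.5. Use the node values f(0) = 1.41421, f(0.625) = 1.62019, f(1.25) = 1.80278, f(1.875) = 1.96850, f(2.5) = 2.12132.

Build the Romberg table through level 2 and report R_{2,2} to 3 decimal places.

4.478

R_{0,0} (trapezoid, 1 panel, h=2.5000): 4.41941
R_{1,0} (trapezoid, 2 panels, h=1.2500): 4.46318
R_{2,0} (trapezoid, 4 panels, h=0.6250): 4.47452
R_{1,1} = 4.46318 + (4.46318 − 4.41941)/3 = 4.47777
R_{2,1} = 4.47452 + (4.47452 − 4.46318)/3 = 4.47830
R_{2,2} = 4.47830 + (4.47830 − 4.47777)/15 = 4.47834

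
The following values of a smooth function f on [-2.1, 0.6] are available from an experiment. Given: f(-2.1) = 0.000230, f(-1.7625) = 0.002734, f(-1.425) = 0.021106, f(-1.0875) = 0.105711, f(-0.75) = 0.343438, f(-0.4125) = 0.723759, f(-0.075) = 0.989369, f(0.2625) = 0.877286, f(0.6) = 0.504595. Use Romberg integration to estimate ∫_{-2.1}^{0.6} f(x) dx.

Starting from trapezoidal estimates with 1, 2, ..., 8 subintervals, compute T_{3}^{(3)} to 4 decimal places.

1.1264

T_{0}^{(0)} (trapezoid, 1 panel, h=2.7000): 0.681514
T_{1}^{(0)} (trapezoid, 2 panels, h=1.3500): 0.804398
T_{2}^{(0)} (trapezoid, 4 panels, h=0.6750): 1.084270
T_{3}^{(0)} (trapezoid, 8 panels, h=0.3375): 1.119088
T_{1}^{(1)} = 0.804398 + (0.804398 − 0.681514)/3 = 0.845359
T_{2}^{(1)} = 1.084270 + (1.084270 − 0.804398)/3 = 1.177561
T_{3}^{(1)} = 1.119088 + (1.119088 − 1.084270)/3 = 1.130694
T_{2}^{(2)} = 1.177561 + (1.177561 − 0.845359)/15 = 1.199708
T_{3}^{(2)} = 1.130694 + (1.130694 − 1.177561)/15 = 1.127570
T_{3}^{(3)} = 1.127570 + (1.127570 − 1.199708)/63 = 1.126425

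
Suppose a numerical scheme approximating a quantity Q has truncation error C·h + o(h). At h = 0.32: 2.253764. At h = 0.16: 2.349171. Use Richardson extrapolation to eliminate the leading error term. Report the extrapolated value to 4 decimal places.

The leading error scales as h; refining by a factor of 2 reduces it by 2^1 = 2.
Extrapolated value = (2·A(h/2) − A(h)) / (2 − 1)
= (2·2.349171 − 2.253764) / 1
= 2.444578 / 1 = 2.444578

2.4446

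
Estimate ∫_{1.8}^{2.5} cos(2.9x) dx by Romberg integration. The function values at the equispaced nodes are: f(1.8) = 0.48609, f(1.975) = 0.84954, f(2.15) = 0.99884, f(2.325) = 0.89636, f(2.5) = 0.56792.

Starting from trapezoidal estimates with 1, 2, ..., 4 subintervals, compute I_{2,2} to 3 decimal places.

I_{0,0} (trapezoid, 1 panel, h=0.7000): 0.36890
I_{1,0} (trapezoid, 2 panels, h=0.3500): 0.53405
I_{2,0} (trapezoid, 4 panels, h=0.1750): 0.57256
I_{1,1} = 0.53405 + (0.53405 − 0.36890)/3 = 0.58910
I_{2,1} = 0.57256 + (0.57256 − 0.53405)/3 = 0.58540
I_{2,2} = 0.58540 + (0.58540 − 0.58910)/15 = 0.58515

0.585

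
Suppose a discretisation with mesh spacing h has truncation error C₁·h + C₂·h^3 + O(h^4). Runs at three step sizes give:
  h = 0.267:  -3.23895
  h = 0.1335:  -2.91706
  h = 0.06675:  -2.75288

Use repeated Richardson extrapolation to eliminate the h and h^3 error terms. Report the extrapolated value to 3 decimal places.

-2.588

First eliminate the h term (factor 2^1 = 2):
  B₁ = (2·(-2.91706) − (-3.23895))/1 = -2.59517
  B₂ = (2·(-2.75288) − (-2.91706))/1 = -2.58870
Then eliminate the h^3 term (factor 2^3 = 8):
  (8·(-2.58870) − (-2.59517))/7 = -2.58778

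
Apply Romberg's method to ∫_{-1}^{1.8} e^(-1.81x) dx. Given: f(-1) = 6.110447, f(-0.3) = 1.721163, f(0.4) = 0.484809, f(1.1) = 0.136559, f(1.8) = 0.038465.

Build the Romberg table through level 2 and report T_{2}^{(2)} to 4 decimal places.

3.3696

T_{0}^{(0)} (trapezoid, 1 panel, h=2.8000): 8.608477
T_{1}^{(0)} (trapezoid, 2 panels, h=1.4000): 4.982971
T_{2}^{(0)} (trapezoid, 4 panels, h=0.7000): 3.791891
T_{1}^{(1)} = 4.982971 + (4.982971 − 8.608477)/3 = 3.774469
T_{2}^{(1)} = 3.791891 + (3.791891 − 4.982971)/3 = 3.394864
T_{2}^{(2)} = 3.394864 + (3.394864 − 3.774469)/15 = 3.369557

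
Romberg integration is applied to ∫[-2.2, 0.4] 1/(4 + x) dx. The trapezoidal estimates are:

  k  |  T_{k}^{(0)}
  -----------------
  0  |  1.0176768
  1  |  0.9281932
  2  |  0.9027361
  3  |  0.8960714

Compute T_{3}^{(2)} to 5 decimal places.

T_{2}^{(1)} = (4·0.9027361 − 0.9281932) / 3 = 0.8942504
T_{3}^{(1)} = 0.8960714 + (0.8960714 − 0.9027361)/3 = 0.8938498
T_{3}^{(2)} = 0.8938498 + (0.8938498 − 0.8942504)/15 = 0.8938231
(Column j=1 coincides with Simpson's rule on the same nodes.)

0.89382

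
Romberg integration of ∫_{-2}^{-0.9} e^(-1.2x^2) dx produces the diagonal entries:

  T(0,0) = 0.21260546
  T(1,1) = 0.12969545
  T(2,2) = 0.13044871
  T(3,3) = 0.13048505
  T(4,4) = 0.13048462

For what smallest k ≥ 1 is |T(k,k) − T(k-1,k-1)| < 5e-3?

k = 2

|T(1,1) − T(0,0)| = 0.08291001 ≥ 5e-3
|T(2,2) − T(1,1)| = 0.00075326 < 5e-3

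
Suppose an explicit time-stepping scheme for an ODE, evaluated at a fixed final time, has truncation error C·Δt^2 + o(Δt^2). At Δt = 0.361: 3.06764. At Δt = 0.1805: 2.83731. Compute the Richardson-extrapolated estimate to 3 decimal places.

The leading error scales as Δt^2; refining by a factor of 2 reduces it by 2^2 = 4.
Extrapolated value = (4·A(Δt/2) − A(Δt)) / (4 − 1)
= (4·2.83731 − 3.06764) / 3
= 8.28160 / 3 = 2.76053

2.761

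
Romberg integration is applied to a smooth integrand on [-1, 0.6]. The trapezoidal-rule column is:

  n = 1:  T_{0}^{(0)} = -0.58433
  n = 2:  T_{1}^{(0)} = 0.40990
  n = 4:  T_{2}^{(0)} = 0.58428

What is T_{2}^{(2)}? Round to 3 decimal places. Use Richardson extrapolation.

0.636

Richardson extrapolation on the trapezoidal column (denominator 4−1=3):
T_{1}^{(1)} = (4·0.40990 − (-0.58433)) / 3 = 0.74131
T_{2}^{(1)} = 0.58428 + (0.58428 − 0.40990)/3 = 0.64241
T_{2}^{(2)} = 0.64241 + (0.64241 − 0.74131)/15 = 0.63582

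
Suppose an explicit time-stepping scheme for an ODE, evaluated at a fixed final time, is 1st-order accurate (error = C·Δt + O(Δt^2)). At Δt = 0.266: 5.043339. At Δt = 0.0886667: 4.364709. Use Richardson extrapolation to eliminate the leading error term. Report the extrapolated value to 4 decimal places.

4.0254

The leading error scales as Δt; refining by a factor of 3 reduces it by 3^1 = 3.
Extrapolated value = (3·A(Δt/3) − A(Δt)) / (3 − 1)
= (3·4.364709 − 5.043339) / 2
= 8.050788 / 2 = 4.025394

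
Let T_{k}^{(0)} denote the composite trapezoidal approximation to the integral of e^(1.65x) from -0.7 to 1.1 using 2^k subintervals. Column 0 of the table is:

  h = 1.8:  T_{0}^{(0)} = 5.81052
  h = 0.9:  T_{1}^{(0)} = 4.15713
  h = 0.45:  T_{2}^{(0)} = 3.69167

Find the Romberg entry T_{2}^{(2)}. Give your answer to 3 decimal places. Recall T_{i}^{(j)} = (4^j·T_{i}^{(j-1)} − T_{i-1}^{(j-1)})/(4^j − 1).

Richardson extrapolation on the trapezoidal column (denominator 4−1=3):
T_{1}^{(1)} = (4·4.15713 − 5.81052) / 3 = 3.60600
T_{2}^{(1)} = 3.69167 + (3.69167 − 4.15713)/3 = 3.53652
T_{2}^{(2)} = 3.53652 + (3.53652 − 3.60600)/15 = 3.53189

3.532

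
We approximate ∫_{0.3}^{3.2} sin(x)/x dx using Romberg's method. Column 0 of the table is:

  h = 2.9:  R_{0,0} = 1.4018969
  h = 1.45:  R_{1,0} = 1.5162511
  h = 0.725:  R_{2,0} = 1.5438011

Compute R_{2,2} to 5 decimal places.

Richardson extrapolation on the trapezoidal column (denominator 4−1=3):
R_{1,1} = 1.5162511 + (1.5162511 − 1.4018969)/3 = 1.5543692
R_{2,1} = (4·1.5438011 − 1.5162511) / 3 = 1.5529844
R_{2,2} = (16·1.5529844 − 1.5543692) / 15 = 1.5528921

1.55289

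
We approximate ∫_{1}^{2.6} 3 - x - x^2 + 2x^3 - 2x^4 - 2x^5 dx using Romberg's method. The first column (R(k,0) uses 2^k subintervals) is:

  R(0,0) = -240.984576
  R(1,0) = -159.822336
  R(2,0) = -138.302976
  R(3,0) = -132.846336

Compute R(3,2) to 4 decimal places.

-131.0206

Richardson extrapolation on the trapezoidal column (denominator 4−1=3):
R(2,1) = -138.302976 + (-138.302976 − (-159.822336))/3 = -131.129856
R(3,1) = -132.846336 + (-132.846336 − (-138.302976))/3 = -131.027456
R(3,2) = (16·(-131.027456) − (-131.129856)) / 15 = -131.020629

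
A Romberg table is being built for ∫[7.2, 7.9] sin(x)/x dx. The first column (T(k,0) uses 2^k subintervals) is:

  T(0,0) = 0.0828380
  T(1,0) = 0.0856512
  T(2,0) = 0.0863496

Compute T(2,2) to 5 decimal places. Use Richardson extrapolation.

0.08658

Richardson extrapolation on the trapezoidal column (denominator 4−1=3):
T(1,1) = (4·0.0856512 − 0.0828380) / 3 = 0.0865889
T(2,1) = 0.0863496 + (0.0863496 − 0.0856512)/3 = 0.0865824
T(2,2) = 0.0865824 + (0.0865824 − 0.0865889)/15 = 0.0865820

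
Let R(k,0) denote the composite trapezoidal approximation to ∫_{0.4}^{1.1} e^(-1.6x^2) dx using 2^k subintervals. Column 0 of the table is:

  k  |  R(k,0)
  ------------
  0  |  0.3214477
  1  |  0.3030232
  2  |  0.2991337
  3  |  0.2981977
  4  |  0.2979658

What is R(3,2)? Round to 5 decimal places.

Richardson extrapolation on the trapezoidal column (denominator 4−1=3):
R(2,1) = (4·0.2991337 − 0.3030232) / 3 = 0.2978372
R(3,1) = (4·0.2981977 − 0.2991337) / 3 = 0.2978857
R(3,2) = 0.2978857 + (0.2978857 − 0.2978372)/15 = 0.2978889
(Column j=1 coincides with Simpson's rule on the same nodes.)

0.29789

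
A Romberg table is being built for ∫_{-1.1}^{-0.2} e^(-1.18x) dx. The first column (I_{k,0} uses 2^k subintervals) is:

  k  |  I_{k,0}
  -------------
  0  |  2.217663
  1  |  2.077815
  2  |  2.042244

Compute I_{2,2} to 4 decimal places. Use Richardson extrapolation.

I_{1,1} = 2.077815 + (2.077815 − 2.217663)/3 = 2.031199
I_{2,1} = (4·2.042244 − 2.077815) / 3 = 2.030387
I_{2,2} = 2.030387 + (2.030387 − 2.031199)/15 = 2.030333

2.0303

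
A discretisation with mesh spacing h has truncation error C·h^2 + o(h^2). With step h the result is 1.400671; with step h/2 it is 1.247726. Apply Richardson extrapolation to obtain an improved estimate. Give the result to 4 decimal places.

The leading error scales as h^2; refining by a factor of 2 reduces it by 2^2 = 4.
Extrapolated value = (4·A(h/2) − A(h)) / (4 − 1)
= (4·1.247726 − 1.400671) / 3
= 3.590233 / 3 = 1.196744

1.1967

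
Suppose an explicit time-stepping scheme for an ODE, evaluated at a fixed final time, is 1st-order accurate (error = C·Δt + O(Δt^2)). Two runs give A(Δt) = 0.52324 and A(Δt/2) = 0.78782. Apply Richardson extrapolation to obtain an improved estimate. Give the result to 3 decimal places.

1.052

The leading error scales as Δt; refining by a factor of 2 reduces it by 2^1 = 2.
Extrapolated value = (2·A(Δt/2) − A(Δt)) / (2 − 1)
= (2·0.78782 − 0.52324) / 1
= 1.05240 / 1 = 1.05240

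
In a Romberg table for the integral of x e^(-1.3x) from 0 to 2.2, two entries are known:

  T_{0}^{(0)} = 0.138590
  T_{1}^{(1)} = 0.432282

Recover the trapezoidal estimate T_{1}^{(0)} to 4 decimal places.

0.3589

From T_{1}^{(1)} = (4·T_{1}^{(0)} − T_{0}^{(0)})/3, solve for T_{1}^{(0)}:
4·T_{1}^{(0)} = 3·0.432282 + 0.138590 = 1.435436
T_{1}^{(0)} = 0.358859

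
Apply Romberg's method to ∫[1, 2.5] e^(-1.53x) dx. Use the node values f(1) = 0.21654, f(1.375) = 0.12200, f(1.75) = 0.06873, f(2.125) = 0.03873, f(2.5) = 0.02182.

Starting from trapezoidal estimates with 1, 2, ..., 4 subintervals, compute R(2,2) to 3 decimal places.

R(0,0) (trapezoid, 1 panel, h=1.5000): 0.17877
R(1,0) (trapezoid, 2 panels, h=0.7500): 0.14093
R(2,0) (trapezoid, 4 panels, h=0.3750): 0.13074
R(1,1) = 0.14093 + (0.14093 − 0.17877)/3 = 0.12832
R(2,1) = 0.13074 + (0.13074 − 0.14093)/3 = 0.12734
R(2,2) = 0.12734 + (0.12734 − 0.12832)/15 = 0.12727

0.127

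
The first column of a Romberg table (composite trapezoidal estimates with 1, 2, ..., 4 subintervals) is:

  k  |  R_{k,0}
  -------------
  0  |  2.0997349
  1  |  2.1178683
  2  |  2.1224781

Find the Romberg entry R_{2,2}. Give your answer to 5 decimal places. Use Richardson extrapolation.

Richardson extrapolation on the trapezoidal column (denominator 4−1=3):
R_{1,1} = 2.1178683 + (2.1178683 − 2.0997349)/3 = 2.1239128
R_{2,1} = (4·2.1224781 − 2.1178683) / 3 = 2.1240147
R_{2,2} = (16·2.1240147 − 2.1239128) / 15 = 2.1240215
(Column j=1 coincides with Simpson's rule on the same nodes.)

2.12402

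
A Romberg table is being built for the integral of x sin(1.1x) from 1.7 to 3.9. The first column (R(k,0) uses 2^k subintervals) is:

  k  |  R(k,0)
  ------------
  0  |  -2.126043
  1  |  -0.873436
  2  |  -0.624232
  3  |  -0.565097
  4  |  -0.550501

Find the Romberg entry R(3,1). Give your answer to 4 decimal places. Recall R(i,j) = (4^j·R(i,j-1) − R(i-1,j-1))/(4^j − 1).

-0.5454

Richardson extrapolation on the trapezoidal column (denominator 4−1=3):
R(3,1) = (4·(-0.565097) − (-0.624232)) / 3 = -0.545385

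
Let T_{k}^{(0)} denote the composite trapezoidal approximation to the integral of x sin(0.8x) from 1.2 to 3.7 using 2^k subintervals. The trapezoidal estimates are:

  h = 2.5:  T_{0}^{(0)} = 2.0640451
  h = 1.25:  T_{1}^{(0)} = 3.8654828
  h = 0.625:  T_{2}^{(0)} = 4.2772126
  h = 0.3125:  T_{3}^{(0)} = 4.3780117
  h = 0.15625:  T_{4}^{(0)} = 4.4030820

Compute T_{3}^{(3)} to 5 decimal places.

Richardson extrapolation on the trapezoidal column (denominator 4−1=3):
T_{1}^{(1)} = (4·3.8654828 − 2.0640451) / 3 = 4.4659620
T_{2}^{(1)} = (4·4.2772126 − 3.8654828) / 3 = 4.4144559
T_{3}^{(1)} = 4.3780117 + (4.3780117 − 4.2772126)/3 = 4.4116114
T_{2}^{(2)} = 4.4144559 + (4.4144559 − 4.4659620)/15 = 4.4110222
T_{3}^{(2)} = 4.4116114 + (4.4116114 − 4.4144559)/15 = 4.4114218
T_{3}^{(3)} = 4.4114218 + (4.4114218 − 4.4110222)/63 = 4.4114281

4.41143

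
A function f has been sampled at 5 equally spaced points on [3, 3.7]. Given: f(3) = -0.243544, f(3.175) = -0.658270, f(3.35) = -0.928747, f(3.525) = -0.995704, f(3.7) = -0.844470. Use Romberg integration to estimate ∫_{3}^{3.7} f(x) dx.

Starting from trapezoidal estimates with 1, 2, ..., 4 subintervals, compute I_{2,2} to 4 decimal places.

-0.5576

I_{0,0} (trapezoid, 1 panel, h=0.7000): -0.380805
I_{1,0} (trapezoid, 2 panels, h=0.3500): -0.515464
I_{2,0} (trapezoid, 4 panels, h=0.1750): -0.547177
I_{1,1} = -0.515464 + (-0.515464 − (-0.380805))/3 = -0.560350
I_{2,1} = -0.547177 + (-0.547177 − (-0.515464))/3 = -0.557748
I_{2,2} = -0.557748 + (-0.557748 − (-0.560350))/15 = -0.557575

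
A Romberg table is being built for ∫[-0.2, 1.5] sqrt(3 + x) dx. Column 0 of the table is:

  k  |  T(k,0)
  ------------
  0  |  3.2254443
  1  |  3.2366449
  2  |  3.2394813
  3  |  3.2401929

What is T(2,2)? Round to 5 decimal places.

Richardson extrapolation on the trapezoidal column (denominator 4−1=3):
T(1,1) = (4·3.2366449 − 3.2254443) / 3 = 3.2403784
T(2,1) = (4·3.2394813 − 3.2366449) / 3 = 3.2404268
T(2,2) = (16·3.2404268 − 3.2403784) / 15 = 3.2404300

3.24043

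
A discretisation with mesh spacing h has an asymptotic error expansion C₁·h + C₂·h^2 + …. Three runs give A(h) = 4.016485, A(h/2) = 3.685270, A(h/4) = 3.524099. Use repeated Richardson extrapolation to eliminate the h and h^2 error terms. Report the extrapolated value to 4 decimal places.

First eliminate the h term (factor 2^1 = 2):
  B₁ = (2·3.685270 − 4.016485)/1 = 3.354055
  B₂ = (2·3.524099 − 3.685270)/1 = 3.362928
Then eliminate the h^2 term (factor 2^2 = 4):
  (4·3.362928 − 3.354055)/3 = 3.365886

3.3659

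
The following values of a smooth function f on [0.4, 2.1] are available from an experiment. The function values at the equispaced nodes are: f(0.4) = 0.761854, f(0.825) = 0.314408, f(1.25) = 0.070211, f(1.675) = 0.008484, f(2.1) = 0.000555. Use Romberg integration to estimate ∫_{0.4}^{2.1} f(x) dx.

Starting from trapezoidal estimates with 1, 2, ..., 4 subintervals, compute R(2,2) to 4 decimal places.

R(0,0) (trapezoid, 1 panel, h=1.7000): 0.648048
R(1,0) (trapezoid, 2 panels, h=0.8500): 0.383703
R(2,0) (trapezoid, 4 panels, h=0.4250): 0.329081
R(1,1) = 0.383703 + (0.383703 − 0.648048)/3 = 0.295588
R(2,1) = 0.329081 + (0.329081 − 0.383703)/3 = 0.310874
R(2,2) = 0.310874 + (0.310874 − 0.295588)/15 = 0.311893

0.3119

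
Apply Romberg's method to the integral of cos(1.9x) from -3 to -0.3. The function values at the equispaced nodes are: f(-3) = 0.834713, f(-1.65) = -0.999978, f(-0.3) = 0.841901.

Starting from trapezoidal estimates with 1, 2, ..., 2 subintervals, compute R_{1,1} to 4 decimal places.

R_{0,0} (trapezoid, 1 panel, h=2.7000): 2.263429
R_{1,0} (trapezoid, 2 panels, h=1.3500): -0.218256
R_{1,1} = -0.218256 + (-0.218256 − 2.263429)/3 = -1.045484

-1.0455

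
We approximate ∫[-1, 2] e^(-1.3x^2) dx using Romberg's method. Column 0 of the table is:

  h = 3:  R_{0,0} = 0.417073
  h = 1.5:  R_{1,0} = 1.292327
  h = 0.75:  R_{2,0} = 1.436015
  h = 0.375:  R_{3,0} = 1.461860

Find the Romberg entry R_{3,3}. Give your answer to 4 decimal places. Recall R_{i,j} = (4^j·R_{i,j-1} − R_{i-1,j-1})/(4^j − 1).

1.4695

Richardson extrapolation on the trapezoidal column (denominator 4−1=3):
R_{1,1} = 1.292327 + (1.292327 − 0.417073)/3 = 1.584078
R_{2,1} = 1.436015 + (1.436015 − 1.292327)/3 = 1.483911
R_{3,1} = 1.461860 + (1.461860 − 1.436015)/3 = 1.470475
R_{2,2} = 1.483911 + (1.483911 − 1.584078)/15 = 1.477233
R_{3,2} = (16·1.470475 − 1.483911) / 15 = 1.469579
R_{3,3} = (64·1.469579 − 1.477233) / 63 = 1.469458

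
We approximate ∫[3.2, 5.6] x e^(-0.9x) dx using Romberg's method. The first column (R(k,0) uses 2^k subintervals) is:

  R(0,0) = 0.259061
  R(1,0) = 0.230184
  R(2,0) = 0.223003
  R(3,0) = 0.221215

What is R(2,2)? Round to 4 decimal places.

0.2206

Richardson extrapolation on the trapezoidal column (denominator 4−1=3):
R(1,1) = (4·0.230184 − 0.259061) / 3 = 0.220558
R(2,1) = (4·0.223003 − 0.230184) / 3 = 0.220609
R(2,2) = (16·0.220609 − 0.220558) / 15 = 0.220612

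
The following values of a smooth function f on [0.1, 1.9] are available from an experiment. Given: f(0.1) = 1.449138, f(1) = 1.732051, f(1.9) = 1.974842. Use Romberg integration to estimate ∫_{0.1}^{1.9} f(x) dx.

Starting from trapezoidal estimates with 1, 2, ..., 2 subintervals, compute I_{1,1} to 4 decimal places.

I_{0,0} (trapezoid, 1 panel, h=1.8000): 3.081582
I_{1,0} (trapezoid, 2 panels, h=0.9000): 3.099637
I_{1,1} = 3.099637 + (3.099637 − 3.081582)/3 = 3.105655

3.1057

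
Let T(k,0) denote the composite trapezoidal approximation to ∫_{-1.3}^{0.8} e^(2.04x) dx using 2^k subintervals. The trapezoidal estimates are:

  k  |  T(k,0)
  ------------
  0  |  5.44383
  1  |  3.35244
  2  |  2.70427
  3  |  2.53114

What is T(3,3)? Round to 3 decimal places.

2.472

T(1,1) = 3.35244 + (3.35244 − 5.44383)/3 = 2.65531
T(2,1) = 2.70427 + (2.70427 − 3.35244)/3 = 2.48821
T(3,1) = (4·2.53114 − 2.70427) / 3 = 2.47343
T(2,2) = 2.48821 + (2.48821 − 2.65531)/15 = 2.47707
T(3,2) = (16·2.47343 − 2.48821) / 15 = 2.47244
T(3,3) = (64·2.47244 − 2.47707) / 63 = 2.47237
(Column j=1 coincides with Simpson's rule on the same nodes.)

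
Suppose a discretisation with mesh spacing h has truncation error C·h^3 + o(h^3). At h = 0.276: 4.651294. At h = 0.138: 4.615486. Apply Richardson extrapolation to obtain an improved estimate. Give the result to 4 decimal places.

4.6104

The leading error scales as h^3; refining by a factor of 2 reduces it by 2^3 = 8.
Extrapolated value = (8·A(h/2) − A(h)) / (8 − 1)
= (8·4.615486 − 4.651294) / 7
= 32.272594 / 7 = 4.610371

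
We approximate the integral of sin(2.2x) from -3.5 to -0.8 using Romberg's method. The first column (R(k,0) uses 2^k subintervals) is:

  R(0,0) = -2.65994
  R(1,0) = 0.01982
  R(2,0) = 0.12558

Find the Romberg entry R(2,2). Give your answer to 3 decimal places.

Richardson extrapolation on the trapezoidal column (denominator 4−1=3):
R(1,1) = (4·0.01982 − (-2.65994)) / 3 = 0.91307
R(2,1) = (4·0.12558 − 0.01982) / 3 = 0.16083
R(2,2) = 0.16083 + (0.16083 − 0.91307)/15 = 0.11068

0.111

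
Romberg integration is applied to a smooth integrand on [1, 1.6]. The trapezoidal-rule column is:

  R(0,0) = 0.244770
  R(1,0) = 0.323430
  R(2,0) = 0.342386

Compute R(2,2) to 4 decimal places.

R(1,1) = (4·0.323430 − 0.244770) / 3 = 0.349650
R(2,1) = (4·0.342386 − 0.323430) / 3 = 0.348705
R(2,2) = 0.348705 + (0.348705 − 0.349650)/15 = 0.348642
(Column j=1 coincides with Simpson's rule on the same nodes.)

0.3486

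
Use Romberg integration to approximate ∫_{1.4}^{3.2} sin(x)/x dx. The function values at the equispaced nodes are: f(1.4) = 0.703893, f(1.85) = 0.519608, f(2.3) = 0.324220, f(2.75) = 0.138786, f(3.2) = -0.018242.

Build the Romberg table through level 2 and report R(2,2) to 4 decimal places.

0.5952

R(0,0) (trapezoid, 1 panel, h=1.8000): 0.617086
R(1,0) (trapezoid, 2 panels, h=0.9000): 0.600341
R(2,0) (trapezoid, 4 panels, h=0.4500): 0.596448
R(1,1) = 0.600341 + (0.600341 − 0.617086)/3 = 0.594759
R(2,1) = 0.596448 + (0.596448 − 0.600341)/3 = 0.595150
R(2,2) = 0.595150 + (0.595150 − 0.594759)/15 = 0.595176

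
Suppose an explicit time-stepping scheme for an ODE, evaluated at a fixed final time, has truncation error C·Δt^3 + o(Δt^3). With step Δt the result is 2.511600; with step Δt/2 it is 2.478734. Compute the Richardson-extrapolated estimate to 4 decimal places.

Extrapolated value = (8·A(Δt/2) − A(Δt)) / (8 − 1)
= (8·2.478734 − 2.511600) / 7
= 17.318272 / 7 = 2.474039

2.4740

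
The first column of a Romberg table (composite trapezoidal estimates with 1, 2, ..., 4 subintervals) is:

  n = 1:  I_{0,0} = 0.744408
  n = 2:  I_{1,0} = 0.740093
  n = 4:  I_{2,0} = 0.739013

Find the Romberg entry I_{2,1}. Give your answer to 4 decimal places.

Richardson extrapolation on the trapezoidal column (denominator 4−1=3):
I_{2,1} = (4·0.739013 − 0.740093) / 3 = 0.738653

0.7387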